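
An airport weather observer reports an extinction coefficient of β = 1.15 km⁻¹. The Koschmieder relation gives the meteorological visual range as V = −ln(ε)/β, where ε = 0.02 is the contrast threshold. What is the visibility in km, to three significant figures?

3.40 km

V = −ln(0.02) / 1.15 = 3.912 / 1.15 = 3.4018 km.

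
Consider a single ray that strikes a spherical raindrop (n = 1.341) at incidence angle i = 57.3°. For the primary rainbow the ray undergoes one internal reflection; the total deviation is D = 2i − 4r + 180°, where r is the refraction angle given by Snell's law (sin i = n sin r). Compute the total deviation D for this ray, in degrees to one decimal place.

sin r = sin 57.3° / 1.341 = 0.8415/1.341 = 0.6275; r = 38.87°.
D = 2·57.3° − 4·38.87° + 180° = 114.60° − 155.47° + 180° = 139.13°.

139.1°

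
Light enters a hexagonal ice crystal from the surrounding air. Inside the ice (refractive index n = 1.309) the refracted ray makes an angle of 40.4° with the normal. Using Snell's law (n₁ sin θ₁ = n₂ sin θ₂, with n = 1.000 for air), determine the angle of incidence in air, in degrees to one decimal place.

58.0°

Snell: sin θ_i = n · sin θ_r = 1.309 × sin 40.4° = 1.309 × 0.6481 = 0.8484.
θ_i = arcsin(0.8484) = 58.04°.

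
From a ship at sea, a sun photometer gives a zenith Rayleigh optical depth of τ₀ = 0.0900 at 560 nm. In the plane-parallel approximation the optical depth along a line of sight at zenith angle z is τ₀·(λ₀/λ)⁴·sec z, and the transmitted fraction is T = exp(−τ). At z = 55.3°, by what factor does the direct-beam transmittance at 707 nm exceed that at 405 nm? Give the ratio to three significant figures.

1.67

Airmass: sec 55.3° = 1.7566.
τ(707 nm) = 0.0900 × (560/707)⁴ × 1.7566 = 0.0900 × 0.3936 × 1.7566 = 0.0622.
τ(405 nm) = 0.0900 × (560/405)⁴ × 1.7566 = 0.0900 × 3.6554 × 1.7566 = 0.5779.
T(707)/T(405) = exp(τ_B − τ_A) = exp(0.5157) = 1.6748.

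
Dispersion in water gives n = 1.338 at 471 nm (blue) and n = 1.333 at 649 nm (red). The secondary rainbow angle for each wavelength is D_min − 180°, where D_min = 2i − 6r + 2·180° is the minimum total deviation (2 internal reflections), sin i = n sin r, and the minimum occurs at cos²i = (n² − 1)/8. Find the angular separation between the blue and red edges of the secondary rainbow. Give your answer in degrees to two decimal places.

At 471 nm (n = 1.338): cos²i = 0.09878 → i = 71.682°, r = 45.195°, D_min = 232.193°, rainbow angle = 52.193°.
At 649 nm (n = 1.333): cos²i = 0.09711 → i = 71.843°, r = 45.466°, D_min = 230.891°, rainbow angle = 50.891°.
Angular width = |52.193° − 50.891°| = 1.302°.

1.30°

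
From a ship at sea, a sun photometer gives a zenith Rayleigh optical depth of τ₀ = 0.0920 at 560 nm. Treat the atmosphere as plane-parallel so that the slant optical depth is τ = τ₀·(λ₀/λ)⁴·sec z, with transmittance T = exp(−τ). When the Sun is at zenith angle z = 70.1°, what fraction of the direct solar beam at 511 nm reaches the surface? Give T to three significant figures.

0.677

sec 70.1° = 2.9379.
τ = 0.0920 × (560/511)⁴ × 2.9379 = 0.0920 × 1.4423 × 2.9379 = 0.3898.
T = exp(−0.3898) = 0.6772.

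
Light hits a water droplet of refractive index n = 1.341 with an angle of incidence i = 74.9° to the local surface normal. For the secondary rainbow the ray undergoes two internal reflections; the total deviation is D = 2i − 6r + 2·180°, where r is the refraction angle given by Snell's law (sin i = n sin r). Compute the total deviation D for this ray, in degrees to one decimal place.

sin r = sin 74.9° / 1.341 = 0.9655/1.341 = 0.7200; r = 46.05°.
D = 2·74.9° − 6·46.05° + 2·180° = 149.80° − 276.31° + 360° = 233.49°.

233.5°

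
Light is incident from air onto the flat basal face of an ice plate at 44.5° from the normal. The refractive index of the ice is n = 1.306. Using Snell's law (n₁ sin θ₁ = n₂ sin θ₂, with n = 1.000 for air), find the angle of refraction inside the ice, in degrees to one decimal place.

32.5°

Snell: sin θ_r = sin θ_i / n = sin 44.5° / 1.306 = 0.7009 / 1.306 = 0.5367.
θ_r = arcsin(0.5367) = 32.46°.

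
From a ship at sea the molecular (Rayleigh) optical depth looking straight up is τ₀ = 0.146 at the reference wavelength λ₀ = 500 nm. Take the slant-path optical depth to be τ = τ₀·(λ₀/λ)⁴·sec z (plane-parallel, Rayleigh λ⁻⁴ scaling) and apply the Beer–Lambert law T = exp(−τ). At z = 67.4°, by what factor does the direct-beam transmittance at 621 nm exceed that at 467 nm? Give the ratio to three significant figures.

Airmass: sec 67.4° = 2.6022.
τ(621 nm) = 0.146 × (500/621)⁴ × 2.6022 = 0.146 × 0.4203 × 2.6022 = 0.1597.
τ(467 nm) = 0.146 × (500/467)⁴ × 2.6022 = 0.146 × 1.3141 × 2.6022 = 0.4992.
T(621)/T(467) = exp(τ_B − τ_A) = exp(0.3396) = 1.4043.

1.40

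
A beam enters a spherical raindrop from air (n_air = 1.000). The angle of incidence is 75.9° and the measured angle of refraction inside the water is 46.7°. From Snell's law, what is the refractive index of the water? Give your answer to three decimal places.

1.333

n = sin θ_i / sin θ_r = sin 75.9° / sin 46.7° = 0.9699 / 0.7278 = 1.3327.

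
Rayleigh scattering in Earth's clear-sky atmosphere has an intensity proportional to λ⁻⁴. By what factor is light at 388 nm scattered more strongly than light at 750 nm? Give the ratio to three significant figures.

14.0

Rayleigh scattering ∝ λ⁻⁴, so the ratio of coefficients is the inverse fourth power of the wavelength ratio.
σ(388)/σ(750) = (750/388)⁴ = (1.9330)⁴ = 13.96.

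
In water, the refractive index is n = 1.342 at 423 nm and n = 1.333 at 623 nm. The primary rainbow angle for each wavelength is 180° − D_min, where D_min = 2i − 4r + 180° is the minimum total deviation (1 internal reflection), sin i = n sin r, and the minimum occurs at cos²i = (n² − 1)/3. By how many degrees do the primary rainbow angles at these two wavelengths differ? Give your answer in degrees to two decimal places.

At 423 nm (n = 1.342): cos²i = 0.26699 → i = 58.888°, r = 39.641°, D_min = 139.213°, rainbow angle = 40.787°.
At 623 nm (n = 1.333): cos²i = 0.25896 → i = 59.410°, r = 40.225°, D_min = 137.922°, rainbow angle = 42.078°.
Angular width = |40.787° − 42.078°| = 1.291°.

1.29°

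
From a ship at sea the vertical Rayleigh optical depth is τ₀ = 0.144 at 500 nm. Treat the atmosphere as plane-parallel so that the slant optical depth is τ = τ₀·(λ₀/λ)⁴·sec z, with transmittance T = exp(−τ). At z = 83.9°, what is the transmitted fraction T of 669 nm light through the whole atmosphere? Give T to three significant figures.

0.655

sec 83.9° = 9.4105.
τ = 0.144 × (500/669)⁴ × 9.4105 = 0.144 × 0.3120 × 9.4105 = 0.4228.
T = exp(−0.4228) = 0.6552.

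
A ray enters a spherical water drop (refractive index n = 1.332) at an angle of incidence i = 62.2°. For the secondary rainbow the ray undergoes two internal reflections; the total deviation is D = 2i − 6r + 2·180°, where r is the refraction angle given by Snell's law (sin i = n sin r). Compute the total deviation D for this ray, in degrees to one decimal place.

sin r = sin 62.2° / 1.332 = 0.8846/1.332 = 0.6641; r = 41.61°.
D = 2·62.2° − 6·41.61° + 2·180° = 124.40° − 249.68° + 360° = 234.72°.

234.7°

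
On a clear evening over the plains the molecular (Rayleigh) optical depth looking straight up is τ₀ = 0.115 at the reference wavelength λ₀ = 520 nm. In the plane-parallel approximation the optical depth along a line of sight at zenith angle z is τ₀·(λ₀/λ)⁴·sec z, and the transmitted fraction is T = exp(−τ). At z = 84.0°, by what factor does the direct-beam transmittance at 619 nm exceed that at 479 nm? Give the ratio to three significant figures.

Airmass: sec 84.0° = 9.5668.
τ(619 nm) = 0.115 × (520/619)⁴ × 9.5668 = 0.115 × 0.4980 × 9.5668 = 0.5479.
τ(479 nm) = 0.115 × (520/479)⁴ × 9.5668 = 0.115 × 1.3889 × 9.5668 = 1.5280.
T(619)/T(479) = exp(τ_B − τ_A) = exp(0.9801) = 2.6648.

2.66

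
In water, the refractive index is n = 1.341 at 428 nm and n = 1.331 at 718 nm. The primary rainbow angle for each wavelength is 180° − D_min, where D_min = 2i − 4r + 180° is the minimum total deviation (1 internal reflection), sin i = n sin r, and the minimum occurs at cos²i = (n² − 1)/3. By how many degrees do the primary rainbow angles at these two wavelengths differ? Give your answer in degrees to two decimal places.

At 428 nm (n = 1.341): cos²i = 0.26609 → i = 58.946°, r = 39.705°, D_min = 139.071°, rainbow angle = 40.929°.
At 718 nm (n = 1.331): cos²i = 0.25719 → i = 59.527°, r = 40.356°, D_min = 137.630°, rainbow angle = 42.370°.
Angular width = |40.929° − 42.370°| = 1.441°.

1.44°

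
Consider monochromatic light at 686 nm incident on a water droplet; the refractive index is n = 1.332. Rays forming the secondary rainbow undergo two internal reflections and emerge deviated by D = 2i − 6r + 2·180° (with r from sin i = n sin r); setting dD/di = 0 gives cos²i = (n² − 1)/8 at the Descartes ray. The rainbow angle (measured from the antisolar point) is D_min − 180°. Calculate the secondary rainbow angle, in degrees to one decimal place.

50.6°

cos²i = (1.77422 − 1)/8 = 0.09678; i = arccos(0.31109) = 71.875°.
sin r = sin 71.875°/1.332 = 0.71350; r = 45.520°.
D_min = 2·71.875° − 6·45.520° + 360° = 230.628°.
Rainbow angle = D_min − 180° = 50.628°.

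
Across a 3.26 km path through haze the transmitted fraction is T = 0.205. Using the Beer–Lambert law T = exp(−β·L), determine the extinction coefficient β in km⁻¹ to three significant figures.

0.486 km⁻¹

Beer–Lambert: T = exp(−βL) ⇒ β = −ln(T)/L = −ln(0.205)/3.26 = 1.5847/3.26 = 0.4861 km⁻¹.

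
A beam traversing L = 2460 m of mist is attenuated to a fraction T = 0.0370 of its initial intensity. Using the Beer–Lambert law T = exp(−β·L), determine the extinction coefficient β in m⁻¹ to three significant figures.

0.00134 m⁻¹

Beer–Lambert: T = exp(−βL) ⇒ β = −ln(T)/L = −ln(0.0370)/2460 = 3.2968/2460 = 0.00134 m⁻¹.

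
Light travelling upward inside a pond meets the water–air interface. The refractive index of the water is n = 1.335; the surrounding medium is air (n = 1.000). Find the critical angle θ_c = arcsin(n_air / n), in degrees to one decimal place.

sin θ_c = n_air / n = 1.000 / 1.335 = 0.7491.
θ_c = arcsin(0.7491) = 48.51°.

48.5°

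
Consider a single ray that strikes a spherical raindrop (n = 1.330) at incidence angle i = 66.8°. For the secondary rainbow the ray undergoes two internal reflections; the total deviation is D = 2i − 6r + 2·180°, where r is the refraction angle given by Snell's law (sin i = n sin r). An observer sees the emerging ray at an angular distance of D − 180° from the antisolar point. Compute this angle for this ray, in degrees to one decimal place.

51.3°

sin r = sin 66.8° / 1.330 = 0.9191/1.330 = 0.6911; r = 43.72°.
D = 2·66.8° − 6·43.72° + 2·180° = 133.60° − 262.29° + 360° = 231.31°.
Angle from antisolar point = D − 180° = 51.31°.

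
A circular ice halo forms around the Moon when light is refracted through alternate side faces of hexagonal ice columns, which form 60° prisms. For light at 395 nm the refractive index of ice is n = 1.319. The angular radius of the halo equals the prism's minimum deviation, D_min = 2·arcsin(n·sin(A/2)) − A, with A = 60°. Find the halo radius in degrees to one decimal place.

22.5°

n·sin(A/2) = 1.319 × sin 30° = 1.319 × 0.5000 = 0.6595.
D_min = 2·arcsin(0.6595) − 60° = 2 × 41.262° − 60° = 22.524°.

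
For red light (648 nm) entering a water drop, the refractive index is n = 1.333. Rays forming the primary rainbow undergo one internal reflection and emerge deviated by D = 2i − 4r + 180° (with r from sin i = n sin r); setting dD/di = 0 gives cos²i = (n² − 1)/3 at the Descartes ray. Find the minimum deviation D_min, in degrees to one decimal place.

cos²i = (1.77689 − 1)/3 = 0.25896; i = arccos(0.50888) = 59.410°.
sin r = sin 59.410°/1.333 = 0.64579; r = 40.225°.
D_min = 2·59.410° − 4·40.225° + 180° = 137.922°.

137.9°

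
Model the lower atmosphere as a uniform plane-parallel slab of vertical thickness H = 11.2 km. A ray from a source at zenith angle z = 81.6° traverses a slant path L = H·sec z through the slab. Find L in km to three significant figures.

sec z = 1/cos 81.6° = 6.8454.
L = 11.2 × 6.8454 = 76.669 km.

76.7 km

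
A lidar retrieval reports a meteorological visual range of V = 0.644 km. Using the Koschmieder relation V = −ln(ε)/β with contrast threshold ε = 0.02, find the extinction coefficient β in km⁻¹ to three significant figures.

6.07 km⁻¹

β = −ln(0.02) / V = 3.912 / 0.644 = 6.0746 km⁻¹.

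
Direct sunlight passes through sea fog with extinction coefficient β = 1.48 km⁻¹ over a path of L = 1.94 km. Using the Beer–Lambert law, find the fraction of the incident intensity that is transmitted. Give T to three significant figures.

τ = β·L = 1.48 × 1.94 = 2.8712.
T = exp(−2.8712) = 0.0566.

0.0566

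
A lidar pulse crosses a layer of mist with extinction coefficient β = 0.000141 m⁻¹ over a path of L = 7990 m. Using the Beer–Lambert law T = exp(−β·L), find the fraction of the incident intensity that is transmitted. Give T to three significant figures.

0.324

τ = β·L = 0.000141 × 7990 = 1.1266.
T = exp(−1.1266) = 0.3241.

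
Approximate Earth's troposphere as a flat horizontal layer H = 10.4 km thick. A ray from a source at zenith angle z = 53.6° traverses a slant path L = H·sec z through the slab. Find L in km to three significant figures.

sec z = 1/cos 53.6° = 1.6852.
L = 10.4 × 1.6852 = 17.526 km.

17.5 km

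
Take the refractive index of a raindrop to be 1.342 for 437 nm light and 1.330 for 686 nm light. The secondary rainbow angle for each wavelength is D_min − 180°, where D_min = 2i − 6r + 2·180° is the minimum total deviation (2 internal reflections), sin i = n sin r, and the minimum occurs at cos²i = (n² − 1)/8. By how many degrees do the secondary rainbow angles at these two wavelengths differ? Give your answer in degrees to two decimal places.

At 437 nm (n = 1.342): cos²i = 0.10012 → i = 71.554°, r = 44.981°, D_min = 233.222°, rainbow angle = 53.222°.
At 686 nm (n = 1.330): cos²i = 0.09611 → i = 71.940°, r = 45.630°, D_min = 230.101°, rainbow angle = 50.101°.
Angular width = |53.222° − 50.101°| = 3.121°.

3.12°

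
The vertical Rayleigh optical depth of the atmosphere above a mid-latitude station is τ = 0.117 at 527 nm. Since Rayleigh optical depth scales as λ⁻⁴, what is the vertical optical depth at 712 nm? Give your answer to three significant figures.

τ(712 nm) = τ(527 nm) × (527/712)⁴ = 0.117 × (0.7402)⁴ = 0.117 × 0.3001 = 0.0351.

0.0351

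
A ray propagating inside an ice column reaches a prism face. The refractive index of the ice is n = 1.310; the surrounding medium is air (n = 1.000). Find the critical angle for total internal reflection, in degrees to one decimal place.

49.8°

sin θ_c = n_air / n = 1.000 / 1.310 = 0.7634.
θ_c = arcsin(0.7634) = 49.76°.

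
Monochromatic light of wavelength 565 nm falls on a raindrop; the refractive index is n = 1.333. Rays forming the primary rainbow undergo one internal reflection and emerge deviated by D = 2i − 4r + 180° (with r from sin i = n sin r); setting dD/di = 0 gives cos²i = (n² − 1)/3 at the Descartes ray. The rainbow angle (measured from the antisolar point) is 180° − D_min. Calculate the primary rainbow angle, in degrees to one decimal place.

cos²i = (1.77689 − 1)/3 = 0.25896; i = arccos(0.50888) = 59.410°.
sin r = sin 59.410°/1.333 = 0.64579; r = 40.225°.
D_min = 2·59.410° − 4·40.225° + 180° = 137.922°.
Rainbow angle = 180° − D_min = 42.078°.

42.1°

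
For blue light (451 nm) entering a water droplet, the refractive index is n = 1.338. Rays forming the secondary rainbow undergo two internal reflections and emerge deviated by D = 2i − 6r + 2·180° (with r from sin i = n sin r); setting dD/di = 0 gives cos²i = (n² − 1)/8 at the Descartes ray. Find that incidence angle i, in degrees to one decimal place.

cos²i = (1.338² − 1)/8 = (1.79024 − 1)/8 = 0.09878.
cos i = 0.31429, so i = 71.682°.

71.7°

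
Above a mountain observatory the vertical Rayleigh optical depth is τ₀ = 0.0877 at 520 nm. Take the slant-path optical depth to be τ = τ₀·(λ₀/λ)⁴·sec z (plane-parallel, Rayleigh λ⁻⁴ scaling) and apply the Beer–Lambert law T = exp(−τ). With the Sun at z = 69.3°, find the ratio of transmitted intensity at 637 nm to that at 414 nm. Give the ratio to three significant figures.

1.66

Airmass: sec 69.3° = 2.8291.
τ(637 nm) = 0.0877 × (520/637)⁴ × 2.8291 = 0.0877 × 0.4441 × 2.8291 = 0.1102.
τ(414 nm) = 0.0877 × (520/414)⁴ × 2.8291 = 0.0877 × 2.4889 × 2.8291 = 0.6175.
T(637)/T(414) = exp(τ_B − τ_A) = exp(0.5073) = 1.6609.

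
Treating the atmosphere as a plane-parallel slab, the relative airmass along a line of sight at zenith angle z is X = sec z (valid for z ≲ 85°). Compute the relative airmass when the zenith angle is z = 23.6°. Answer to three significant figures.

X = sec z = 1/cos 23.6° = 1/0.9164 = 1.0913.

1.09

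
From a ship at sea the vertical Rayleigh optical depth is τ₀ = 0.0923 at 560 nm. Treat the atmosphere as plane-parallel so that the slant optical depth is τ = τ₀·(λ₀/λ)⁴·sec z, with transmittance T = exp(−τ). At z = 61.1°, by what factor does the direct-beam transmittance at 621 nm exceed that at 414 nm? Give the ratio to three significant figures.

Airmass: sec 61.1° = 2.0692.
τ(621 nm) = 0.0923 × (560/621)⁴ × 2.0692 = 0.0923 × 0.6613 × 2.0692 = 0.1263.
τ(414 nm) = 0.0923 × (560/414)⁴ × 2.0692 = 0.0923 × 3.3477 × 2.0692 = 0.6394.
T(621)/T(414) = exp(τ_B − τ_A) = exp(0.5131) = 1.6704.

1.67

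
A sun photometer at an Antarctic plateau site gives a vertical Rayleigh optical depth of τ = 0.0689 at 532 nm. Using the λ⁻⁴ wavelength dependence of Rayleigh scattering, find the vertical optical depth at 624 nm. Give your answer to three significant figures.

τ(624 nm) = τ(532 nm) × (532/624)⁴ = 0.0689 × (0.8526)⁴ = 0.0689 × 0.5283 = 0.0364.

0.0364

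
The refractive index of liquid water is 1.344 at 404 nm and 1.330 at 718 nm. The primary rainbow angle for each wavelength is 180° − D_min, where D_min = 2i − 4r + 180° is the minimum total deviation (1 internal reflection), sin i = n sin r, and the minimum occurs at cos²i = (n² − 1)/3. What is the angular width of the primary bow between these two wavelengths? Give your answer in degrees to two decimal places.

2.01°

At 404 nm (n = 1.344): cos²i = 0.26878 → i = 58.772°, r = 39.512°, D_min = 139.495°, rainbow angle = 40.505°.
At 718 nm (n = 1.330): cos²i = 0.25630 → i = 59.585°, r = 40.422°, D_min = 137.484°, rainbow angle = 42.516°.
Angular width = |40.505° − 42.516°| = 2.011°.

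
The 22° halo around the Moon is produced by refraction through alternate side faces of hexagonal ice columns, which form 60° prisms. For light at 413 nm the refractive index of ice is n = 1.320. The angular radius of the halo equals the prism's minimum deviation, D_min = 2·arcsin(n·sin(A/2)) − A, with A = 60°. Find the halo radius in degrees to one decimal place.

n·sin(A/2) = 1.320 × sin 30° = 1.320 × 0.5000 = 0.6600.
D_min = 2·arcsin(0.6600) − 60° = 2 × 41.300° − 60° = 22.600°.

22.6°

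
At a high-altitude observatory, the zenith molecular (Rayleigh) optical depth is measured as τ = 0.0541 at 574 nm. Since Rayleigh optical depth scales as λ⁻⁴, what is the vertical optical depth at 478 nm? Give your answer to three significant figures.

τ(478 nm) = τ(574 nm) × (574/478)⁴ = 0.0541 × (1.2008)⁴ = 0.0541 × 2.0794 = 0.1125.

0.112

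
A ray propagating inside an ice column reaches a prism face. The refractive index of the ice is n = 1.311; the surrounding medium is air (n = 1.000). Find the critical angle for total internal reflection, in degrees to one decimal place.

sin θ_c = n_air / n = 1.000 / 1.311 = 0.7628.
θ_c = arcsin(0.7628) = 49.71°.

49.7°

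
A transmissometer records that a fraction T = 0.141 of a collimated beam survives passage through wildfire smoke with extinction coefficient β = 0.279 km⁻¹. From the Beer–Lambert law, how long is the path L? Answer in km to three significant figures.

7.02 km

Beer–Lambert: T = exp(−βL) ⇒ L = −ln(T)/β = −ln(0.141)/0.279 = 1.9590/0.279 = 7.021 km.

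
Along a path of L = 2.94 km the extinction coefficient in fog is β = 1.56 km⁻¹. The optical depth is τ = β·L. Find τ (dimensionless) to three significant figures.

τ = β·L = 1.56 × 2.94 = 4.5864.

4.59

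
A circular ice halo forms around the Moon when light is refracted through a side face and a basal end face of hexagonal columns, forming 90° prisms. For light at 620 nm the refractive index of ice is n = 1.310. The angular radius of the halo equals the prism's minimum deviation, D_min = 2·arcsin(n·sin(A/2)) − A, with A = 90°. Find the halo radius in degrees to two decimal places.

n·sin(A/2) = 1.310 × sin 45° = 1.310 × 0.7071 = 0.9263.
D_min = 2·arcsin(0.9263) − 90° = 2 × 67.867° − 90° = 45.733°.

45.73°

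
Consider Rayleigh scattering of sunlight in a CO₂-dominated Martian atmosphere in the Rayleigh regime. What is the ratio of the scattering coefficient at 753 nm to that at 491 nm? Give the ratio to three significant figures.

Rayleigh scattering ∝ λ⁻⁴, so the ratio of coefficients is the inverse fourth power of the wavelength ratio.
σ(753)/σ(491) = (491/753)⁴ = (0.6521)⁴ = 0.1808.

0.181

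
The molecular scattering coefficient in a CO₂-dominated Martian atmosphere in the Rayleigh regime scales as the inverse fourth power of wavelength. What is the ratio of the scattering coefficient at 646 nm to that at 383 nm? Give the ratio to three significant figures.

Rayleigh scattering ∝ λ⁻⁴, so the ratio of coefficients is the inverse fourth power of the wavelength ratio.
σ(646)/σ(383) = (383/646)⁴ = (0.5929)⁴ = 0.1236.

0.124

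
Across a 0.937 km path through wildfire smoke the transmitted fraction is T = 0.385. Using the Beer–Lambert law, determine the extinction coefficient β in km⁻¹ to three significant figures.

1.02 km⁻¹

Beer–Lambert: T = exp(−βL) ⇒ β = −ln(T)/L = −ln(0.385)/0.937 = 0.9545/0.937 = 1.019 km⁻¹.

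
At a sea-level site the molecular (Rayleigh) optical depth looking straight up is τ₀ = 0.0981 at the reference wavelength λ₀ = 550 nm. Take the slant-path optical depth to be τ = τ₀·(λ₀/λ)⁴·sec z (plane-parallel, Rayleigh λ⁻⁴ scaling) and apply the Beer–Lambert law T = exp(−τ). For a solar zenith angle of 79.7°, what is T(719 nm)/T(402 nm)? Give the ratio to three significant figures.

5.67

Airmass: sec 79.7° = 5.5928.
τ(719 nm) = 0.0981 × (550/719)⁴ × 5.5928 = 0.0981 × 0.3424 × 5.5928 = 0.1879.
τ(402 nm) = 0.0981 × (550/402)⁴ × 5.5928 = 0.0981 × 3.5039 × 5.5928 = 1.9224.
T(719)/T(402) = exp(τ_B − τ_A) = exp(1.7345) = 5.6663.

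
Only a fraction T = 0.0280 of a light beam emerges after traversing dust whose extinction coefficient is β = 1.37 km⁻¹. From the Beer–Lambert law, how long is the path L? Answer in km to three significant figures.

Beer–Lambert: T = exp(−βL) ⇒ L = −ln(T)/β = −ln(0.0280)/1.37 = 3.5756/1.37 = 2.61 km.

2.61 km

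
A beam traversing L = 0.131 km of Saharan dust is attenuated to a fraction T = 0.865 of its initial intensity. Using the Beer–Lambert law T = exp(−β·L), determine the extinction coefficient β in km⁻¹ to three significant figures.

1.11 km⁻¹

Beer–Lambert: T = exp(−βL) ⇒ β = −ln(T)/L = −ln(0.865)/0.131 = 0.1450/0.131 = 1.107 km⁻¹.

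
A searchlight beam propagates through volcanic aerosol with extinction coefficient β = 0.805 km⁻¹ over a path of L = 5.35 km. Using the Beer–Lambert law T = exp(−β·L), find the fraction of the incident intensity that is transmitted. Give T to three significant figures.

τ = β·L = 0.805 × 5.35 = 4.3068.
T = exp(−4.3068) = 0.0135.

0.0135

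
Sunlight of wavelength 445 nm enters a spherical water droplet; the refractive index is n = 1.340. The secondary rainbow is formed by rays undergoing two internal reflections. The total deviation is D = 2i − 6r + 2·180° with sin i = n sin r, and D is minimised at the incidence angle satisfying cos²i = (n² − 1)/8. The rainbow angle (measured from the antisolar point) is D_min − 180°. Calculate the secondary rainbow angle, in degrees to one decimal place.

cos²i = (1.79560 − 1)/8 = 0.09945; i = arccos(0.31536) = 71.618°.
sin r = sin 71.618°/1.340 = 0.70819; r = 45.088°.
D_min = 2·71.618° − 6·45.088° + 360° = 232.709°.
Rainbow angle = D_min − 180° = 52.709°.

52.7°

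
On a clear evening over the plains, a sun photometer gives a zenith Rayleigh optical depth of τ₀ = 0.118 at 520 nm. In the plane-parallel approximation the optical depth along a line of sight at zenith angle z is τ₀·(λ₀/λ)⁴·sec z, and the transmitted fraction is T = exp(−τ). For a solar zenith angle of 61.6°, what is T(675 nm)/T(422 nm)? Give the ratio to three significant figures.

1.62

Airmass: sec 61.6° = 2.1025.
τ(675 nm) = 0.118 × (520/675)⁴ × 2.1025 = 0.118 × 0.3522 × 2.1025 = 0.0874.
τ(422 nm) = 0.118 × (520/422)⁴ × 2.1025 = 0.118 × 2.3055 × 2.1025 = 0.5720.
T(675)/T(422) = exp(τ_B − τ_A) = exp(0.4846) = 1.6235.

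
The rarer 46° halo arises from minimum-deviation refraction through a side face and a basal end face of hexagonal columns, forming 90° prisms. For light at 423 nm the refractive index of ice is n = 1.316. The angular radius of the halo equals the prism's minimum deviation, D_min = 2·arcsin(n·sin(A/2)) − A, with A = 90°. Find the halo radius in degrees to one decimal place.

47.0°

n·sin(A/2) = 1.316 × sin 45° = 1.316 × 0.7071 = 0.9306.
D_min = 2·arcsin(0.9306) − 90° = 2 × 68.521° − 90° = 47.042°.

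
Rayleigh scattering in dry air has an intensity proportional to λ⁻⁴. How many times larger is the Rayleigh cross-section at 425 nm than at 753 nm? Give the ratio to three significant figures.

9.85

Rayleigh scattering ∝ λ⁻⁴, so the ratio of coefficients is the inverse fourth power of the wavelength ratio.
σ(425)/σ(753) = (753/425)⁴ = (1.7718)⁴ = 9.854.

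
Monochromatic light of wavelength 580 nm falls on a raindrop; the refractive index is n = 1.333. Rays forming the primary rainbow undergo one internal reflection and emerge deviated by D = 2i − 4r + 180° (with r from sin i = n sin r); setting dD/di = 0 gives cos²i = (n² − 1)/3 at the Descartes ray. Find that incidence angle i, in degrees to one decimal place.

59.4°

cos²i = (1.333² − 1)/3 = (1.77689 − 1)/3 = 0.25896.
cos i = 0.50888, so i = 59.410°.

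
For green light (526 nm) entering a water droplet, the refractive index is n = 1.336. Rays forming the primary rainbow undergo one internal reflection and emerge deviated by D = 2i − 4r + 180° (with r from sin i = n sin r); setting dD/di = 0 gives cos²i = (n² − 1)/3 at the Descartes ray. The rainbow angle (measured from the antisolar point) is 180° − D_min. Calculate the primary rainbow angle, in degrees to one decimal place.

41.6°

cos²i = (1.78490 − 1)/3 = 0.26163; i = arccos(0.51150) = 59.236°.
sin r = sin 59.236°/1.336 = 0.64318; r = 40.029°.
D_min = 2·59.236° − 4·40.029° + 180° = 138.356°.
Rainbow angle = 180° − D_min = 41.644°.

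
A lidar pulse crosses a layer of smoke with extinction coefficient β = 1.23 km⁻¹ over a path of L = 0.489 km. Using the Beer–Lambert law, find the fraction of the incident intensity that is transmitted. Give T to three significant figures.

0.548

τ = β·L = 1.23 × 0.489 = 0.6015.
T = exp(−0.6015) = 0.5480.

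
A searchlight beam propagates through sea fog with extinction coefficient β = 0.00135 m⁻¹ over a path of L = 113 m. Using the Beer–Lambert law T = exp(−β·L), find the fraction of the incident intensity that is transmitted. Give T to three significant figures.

τ = β·L = 0.00135 × 113 = 0.1526.
T = exp(−0.1526) = 0.8585.

0.859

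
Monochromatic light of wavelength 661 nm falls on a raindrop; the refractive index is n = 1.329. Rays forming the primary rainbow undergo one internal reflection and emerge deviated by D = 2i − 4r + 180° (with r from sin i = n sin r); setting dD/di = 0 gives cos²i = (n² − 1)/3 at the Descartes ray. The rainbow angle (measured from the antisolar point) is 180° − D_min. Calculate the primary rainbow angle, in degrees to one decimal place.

cos²i = (1.76624 − 1)/3 = 0.25541; i = arccos(0.50538) = 59.643°.
sin r = sin 59.643°/1.329 = 0.64928; r = 40.487°.
D_min = 2·59.643° − 4·40.487° + 180° = 137.337°.
Rainbow angle = 180° − D_min = 42.663°.

42.7°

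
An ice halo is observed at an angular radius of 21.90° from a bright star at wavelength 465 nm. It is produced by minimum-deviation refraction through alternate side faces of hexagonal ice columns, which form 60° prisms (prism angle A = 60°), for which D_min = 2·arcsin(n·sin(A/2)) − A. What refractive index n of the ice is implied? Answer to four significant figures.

1.311

Rearranging: n = sin((D_min + A)/2) / sin(A/2).
(D_min + A)/2 = (21.90° + 60°)/2 = 40.950°.
n = sin 40.950° / sin 30° = 0.6554 / 0.5000 = 1.3108.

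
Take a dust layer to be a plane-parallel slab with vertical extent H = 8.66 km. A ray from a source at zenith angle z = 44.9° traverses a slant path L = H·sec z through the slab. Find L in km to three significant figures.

12.2 km

sec z = 1/cos 44.9° = 1.4118.
L = 8.66 × 1.4118 = 12.226 km.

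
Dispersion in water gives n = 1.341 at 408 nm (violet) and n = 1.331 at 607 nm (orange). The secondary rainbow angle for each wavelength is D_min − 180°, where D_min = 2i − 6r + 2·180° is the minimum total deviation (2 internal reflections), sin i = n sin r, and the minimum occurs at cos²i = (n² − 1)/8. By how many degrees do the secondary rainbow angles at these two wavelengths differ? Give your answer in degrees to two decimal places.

2.60°

At 408 nm (n = 1.341): cos²i = 0.09979 → i = 71.586°, r = 45.034°, D_min = 232.966°, rainbow angle = 52.966°.
At 607 nm (n = 1.331): cos²i = 0.09645 → i = 71.907°, r = 45.575°, D_min = 230.365°, rainbow angle = 50.365°.
Angular width = |52.966° − 50.365°| = 2.601°.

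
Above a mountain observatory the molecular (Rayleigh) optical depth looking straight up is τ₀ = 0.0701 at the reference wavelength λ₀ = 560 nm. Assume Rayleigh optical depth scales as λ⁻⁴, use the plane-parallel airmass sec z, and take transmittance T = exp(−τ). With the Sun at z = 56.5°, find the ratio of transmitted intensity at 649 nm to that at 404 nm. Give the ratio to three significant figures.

1.49

Airmass: sec 56.5° = 1.8118.
τ(649 nm) = 0.0701 × (560/649)⁴ × 1.8118 = 0.0701 × 0.5543 × 1.8118 = 0.0704.
τ(404 nm) = 0.0701 × (560/404)⁴ × 1.8118 = 0.0701 × 3.6917 × 1.8118 = 0.4689.
T(649)/T(404) = exp(τ_B − τ_A) = exp(0.3985) = 1.4895.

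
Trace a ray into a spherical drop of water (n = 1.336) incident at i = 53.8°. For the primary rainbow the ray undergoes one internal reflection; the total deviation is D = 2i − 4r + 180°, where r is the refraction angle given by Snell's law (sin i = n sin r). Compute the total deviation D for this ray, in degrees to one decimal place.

139.0°

sin r = sin 53.8° / 1.336 = 0.8070/1.336 = 0.6040; r = 37.16°.
D = 2·53.8° − 4·37.16° + 180° = 107.60° − 148.63° + 180° = 138.97°.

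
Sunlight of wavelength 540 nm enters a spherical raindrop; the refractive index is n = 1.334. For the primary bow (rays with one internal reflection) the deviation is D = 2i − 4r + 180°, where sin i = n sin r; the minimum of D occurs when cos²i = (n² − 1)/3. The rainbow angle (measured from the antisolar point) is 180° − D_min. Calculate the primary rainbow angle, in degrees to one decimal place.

cos²i = (1.77956 − 1)/3 = 0.25985; i = arccos(0.50976) = 59.352°.
sin r = sin 59.352°/1.334 = 0.64492; r = 40.159°.
D_min = 2·59.352° − 4·40.159° + 180° = 138.067°.
Rainbow angle = 180° − D_min = 41.933°.

41.9°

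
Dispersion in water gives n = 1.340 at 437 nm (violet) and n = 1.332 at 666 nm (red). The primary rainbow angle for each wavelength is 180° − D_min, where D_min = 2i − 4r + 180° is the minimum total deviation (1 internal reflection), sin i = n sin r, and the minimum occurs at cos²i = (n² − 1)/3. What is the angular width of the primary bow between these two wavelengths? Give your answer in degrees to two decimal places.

1.15°

At 437 nm (n = 1.340): cos²i = 0.26520 → i = 59.004°, r = 39.770°, D_min = 138.929°, rainbow angle = 41.071°.
At 666 nm (n = 1.332): cos²i = 0.25807 → i = 59.469°, r = 40.290°, D_min = 137.776°, rainbow angle = 42.224°.
Angular width = |41.071° − 42.224°| = 1.153°.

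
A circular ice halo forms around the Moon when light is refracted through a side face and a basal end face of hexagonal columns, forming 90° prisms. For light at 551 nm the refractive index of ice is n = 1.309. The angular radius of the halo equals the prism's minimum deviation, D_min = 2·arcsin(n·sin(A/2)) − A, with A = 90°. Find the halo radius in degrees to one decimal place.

n·sin(A/2) = 1.309 × sin 45° = 1.309 × 0.7071 = 0.9256.
D_min = 2·arcsin(0.9256) − 90° = 2 × 67.759° − 90° = 45.519°.

45.5°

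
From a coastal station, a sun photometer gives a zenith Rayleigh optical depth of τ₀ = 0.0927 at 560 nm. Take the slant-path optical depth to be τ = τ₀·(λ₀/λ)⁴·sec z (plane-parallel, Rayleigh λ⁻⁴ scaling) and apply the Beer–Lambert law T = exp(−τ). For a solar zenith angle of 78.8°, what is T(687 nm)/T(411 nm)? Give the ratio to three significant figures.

Airmass: sec 78.8° = 5.1484.
τ(687 nm) = 0.0927 × (560/687)⁴ × 5.1484 = 0.0927 × 0.4415 × 5.1484 = 0.2107.
τ(411 nm) = 0.0927 × (560/411)⁴ × 5.1484 = 0.0927 × 3.4466 × 5.1484 = 1.6449.
T(687)/T(411) = exp(τ_B − τ_A) = exp(1.4342) = 4.1962.

4.20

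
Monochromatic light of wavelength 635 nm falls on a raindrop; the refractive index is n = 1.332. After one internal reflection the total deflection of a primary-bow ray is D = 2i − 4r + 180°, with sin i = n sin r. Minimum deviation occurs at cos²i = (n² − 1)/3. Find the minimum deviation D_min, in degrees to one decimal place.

cos²i = (1.77422 − 1)/3 = 0.25807; i = arccos(0.50801) = 59.469°.
sin r = sin 59.469°/1.332 = 0.64666; r = 40.290°.
D_min = 2·59.469° − 4·40.290° + 180° = 137.776°.

137.8°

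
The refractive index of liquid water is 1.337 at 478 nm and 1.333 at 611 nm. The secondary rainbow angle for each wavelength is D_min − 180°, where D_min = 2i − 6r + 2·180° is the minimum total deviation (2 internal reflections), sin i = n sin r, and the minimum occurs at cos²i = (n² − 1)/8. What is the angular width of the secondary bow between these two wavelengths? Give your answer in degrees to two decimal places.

1.04°

At 478 nm (n = 1.337): cos²i = 0.09845 → i = 71.714°, r = 45.249°, D_min = 231.934°, rainbow angle = 51.934°.
At 611 nm (n = 1.333): cos²i = 0.09711 → i = 71.843°, r = 45.466°, D_min = 230.891°, rainbow angle = 50.891°.
Angular width = |51.934° − 50.891°| = 1.043°.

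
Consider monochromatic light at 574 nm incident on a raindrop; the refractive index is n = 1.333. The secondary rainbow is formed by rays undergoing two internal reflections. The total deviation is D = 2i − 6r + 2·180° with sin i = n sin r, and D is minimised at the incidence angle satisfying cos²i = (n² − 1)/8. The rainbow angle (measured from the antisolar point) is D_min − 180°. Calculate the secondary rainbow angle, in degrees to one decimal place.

50.9°

cos²i = (1.77689 − 1)/8 = 0.09711; i = arccos(0.31163) = 71.843°.
sin r = sin 71.843°/1.333 = 0.71283; r = 45.466°.
D_min = 2·71.843° − 6·45.466° + 360° = 230.891°.
Rainbow angle = D_min − 180° = 50.891°.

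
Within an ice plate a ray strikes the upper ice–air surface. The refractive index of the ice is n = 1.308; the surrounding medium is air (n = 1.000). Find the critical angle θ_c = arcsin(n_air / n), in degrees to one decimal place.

49.9°

sin θ_c = n_air / n = 1.000 / 1.308 = 0.7645.
θ_c = arcsin(0.7645) = 49.86°.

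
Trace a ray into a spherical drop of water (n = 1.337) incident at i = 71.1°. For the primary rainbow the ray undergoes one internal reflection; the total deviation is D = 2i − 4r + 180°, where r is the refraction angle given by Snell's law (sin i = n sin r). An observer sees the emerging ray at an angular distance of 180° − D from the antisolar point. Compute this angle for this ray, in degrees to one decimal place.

38.0°

sin r = sin 71.1° / 1.337 = 0.9461/1.337 = 0.7076; r = 45.04°.
D = 2·71.1° − 4·45.04° + 180° = 142.20° − 180.17° + 180° = 142.03°.
Angle from antisolar point = 180° − D = 37.97°.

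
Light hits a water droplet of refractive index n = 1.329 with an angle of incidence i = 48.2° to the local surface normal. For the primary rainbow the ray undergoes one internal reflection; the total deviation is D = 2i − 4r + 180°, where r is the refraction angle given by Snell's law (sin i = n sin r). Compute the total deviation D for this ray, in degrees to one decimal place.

sin r = sin 48.2° / 1.329 = 0.7455/1.329 = 0.5609; r = 34.12°.
D = 2·48.2° − 4·34.12° + 180° = 96.40° − 136.48° + 180° = 139.92°.

139.9°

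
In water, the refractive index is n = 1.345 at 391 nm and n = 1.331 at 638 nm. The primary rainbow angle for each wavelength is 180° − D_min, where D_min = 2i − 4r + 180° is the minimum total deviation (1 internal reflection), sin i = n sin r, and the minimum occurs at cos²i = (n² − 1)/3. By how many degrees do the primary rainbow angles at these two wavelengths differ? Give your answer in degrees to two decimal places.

At 391 nm (n = 1.345): cos²i = 0.26967 → i = 58.715°, r = 39.448°, D_min = 139.635°, rainbow angle = 40.365°.
At 638 nm (n = 1.331): cos²i = 0.25719 → i = 59.527°, r = 40.356°, D_min = 137.630°, rainbow angle = 42.370°.
Angular width = |40.365° − 42.370°| = 2.005°.

2.01°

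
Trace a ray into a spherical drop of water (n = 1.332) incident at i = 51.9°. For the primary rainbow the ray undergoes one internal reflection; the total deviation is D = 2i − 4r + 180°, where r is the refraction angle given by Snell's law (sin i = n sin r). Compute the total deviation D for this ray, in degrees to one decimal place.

138.9°

sin r = sin 51.9° / 1.332 = 0.7869/1.332 = 0.5908; r = 36.21°.
D = 2·51.9° − 4·36.21° + 180° = 103.80° − 144.85° + 180° = 138.95°.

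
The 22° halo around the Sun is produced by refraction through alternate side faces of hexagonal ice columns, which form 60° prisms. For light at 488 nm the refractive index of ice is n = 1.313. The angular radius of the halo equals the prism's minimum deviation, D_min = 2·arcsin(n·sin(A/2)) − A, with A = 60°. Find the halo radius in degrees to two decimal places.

n·sin(A/2) = 1.313 × sin 30° = 1.313 × 0.5000 = 0.6565.
D_min = 2·arcsin(0.6565) − 60° = 2 × 41.033° − 60° = 22.067°.

22.07°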